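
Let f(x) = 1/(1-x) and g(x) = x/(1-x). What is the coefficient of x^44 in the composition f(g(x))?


First simplify the composition: f(g(x)) = 1/(1 - x/(1-x)) = (1-x)/((1-x) - x) = (1-x)/(1-2x).
Now extract the coefficient. Write (1-x)/(1-2x) = 1/(1-2x) - x/(1-2x).
The coefficient of x^n in 1/(1-2x) is 2^n, and in x/(1-2x) is 2^(n-1) (for n >= 1).
So the coefficient of x^44 is 2^44 - 2^43 = 17592186044416 - 8796093022208 = 8796093022208.

8796093022208


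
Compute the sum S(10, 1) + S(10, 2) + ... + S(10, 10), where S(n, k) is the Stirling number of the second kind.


By definition, S(n, k) counts partitions of an n-set into exactly k nonempty blocks.
Computing row n = 10 for k = 1..10:
S(10, k): 1, 511, 9330, 34105, 42525, 22827, 5880, 750, 45, 1
Sum = 115975. (This equals Bell_10 since the sum runs over all k.)

115975


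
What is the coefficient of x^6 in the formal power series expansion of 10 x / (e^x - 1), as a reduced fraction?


The exponential generating function for Bernoulli numbers is
x / (e^x - 1) = sum_{k>=0} B_k x^k / k!.
So the coefficient of x^6 in 10 x / (e^x - 1) is 10 B_6 / 6!.
Computing: B_6 = 1/42, 6! = 720, giving
10 * 1/42 / 720 = 1/3024.

1/3024


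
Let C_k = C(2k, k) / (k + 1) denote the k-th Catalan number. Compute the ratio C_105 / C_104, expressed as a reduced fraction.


Using C_k = (2k)! / (k! (k+1)!), the ratio C_{k+1}/C_k simplifies to
C_{k+1}/C_k = [(2k+2)! / ((k+1)! (k+2)!)] * [k! (k+1)! / (2k)!]
 = (2k+2)(2k+1) / ((k+1)(k+2)) = 2(2k+1) / (k+2).
For k = 104: 2(2*104 + 1) / (104 + 2) = 418/106 = 209/53.

209/53


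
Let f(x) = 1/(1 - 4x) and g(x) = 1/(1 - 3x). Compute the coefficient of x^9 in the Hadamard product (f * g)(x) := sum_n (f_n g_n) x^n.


f has coefficients f_k = 4^k and g has coefficients g_k = 3^k, so the Hadamard product has coefficient (f*g)_k = 4^k * 3^k = 12^k.
For k = 9: 12^9 = 5159780352.

5159780352


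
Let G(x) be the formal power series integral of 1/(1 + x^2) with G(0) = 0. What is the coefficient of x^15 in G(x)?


1/(1 + x^2) = sum_{j>=0} (-1)^j x^(2j). Integrating termwise with G(0) = 0:
G(x) = sum_{j>=0} (-1)^j x^(2j+1) / (2j+1) = arctan(x).
Only odd powers are nonzero. For x^15 write 15 = 2*7 + 1, giving
(-1)^7 / 15 = -1/15 = -1/15.

-1/15


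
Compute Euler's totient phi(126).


phi(n) counts integers in [1, n] coprime to n. Using the multiplicative formula phi(n) = n * prod_{p | n} (1 - 1/p):
126 = 2 * 3^2 * 7, so
phi(126) = 126 * (1 - 1/2) * (1 - 1/3) * (1 - 1/7) = 36.

36


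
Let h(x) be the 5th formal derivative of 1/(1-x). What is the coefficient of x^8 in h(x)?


Differentiating 5 times: d^5/dx^5 [1/(1-x)] = 5!/(1-x)^6.
The expansion 1/(1-x)^6 = sum_{k>=0} C(k+5, 5) x^k, so the coefficient of x^n in 5!/(1-x)^6 is 5! * C(n+5, 5).
For n = 8: 120 * C(13, 5) = 120 * 1287 = 154440

154440


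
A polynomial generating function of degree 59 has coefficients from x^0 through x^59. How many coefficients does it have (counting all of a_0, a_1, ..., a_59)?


A polynomial of degree 59 takes the form a_0 + a_1 x + ... + a_59 x^59.
The number of coefficients is 59 + 1 = 60.

60


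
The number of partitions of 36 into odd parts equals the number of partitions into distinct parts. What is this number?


Computing partitions of 36 into odd parts (1, 3, 5, ...):
Using the generating function prod_{k>=0} 1/(1-x^(2k+1)),
the count is 668

668


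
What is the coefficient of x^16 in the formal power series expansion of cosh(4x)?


The Maclaurin series is cosh(t) = sum_{m>=0} t^(2m) / (2m)!, so substituting t = 4x, only even powers of x are nonzero, with coefficient of x^(2m) equal to 4^(2m) / (2m)!.
For x^16 the coefficient is 4^16/16! = 4294967296/20922789888000 = 131072/638512875.

131072/638512875


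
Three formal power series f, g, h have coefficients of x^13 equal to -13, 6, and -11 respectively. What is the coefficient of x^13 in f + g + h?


Series addition is componentwise:
-13 + 6 + -11
= -18

-18


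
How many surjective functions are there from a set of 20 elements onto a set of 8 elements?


By inclusion-exclusion on which target elements are missed, the number of surjections from an n-set onto a k-set is
surj(n, k) = sum_{j=0}^{k} (-1)^j C(k, j) (k - j)^n.
Equivalently surj(n, k) = k! * S(n, k), where S(n, k) is the Stirling number of the second kind.
For n = 20, k = 8:
S(20, 8) = 15170932662679, so
surj = 8! * 15170932662679 = 40320 * 15170932662679 = 611692004959217280.

611692004959217280


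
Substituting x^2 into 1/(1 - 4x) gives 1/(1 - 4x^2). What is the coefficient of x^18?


The coefficient of x^(2m) in 1/(1 - 4x^2) is 4^m.
With n = 18 = 2*9, the coefficient is 4^9 = 262144.

262144


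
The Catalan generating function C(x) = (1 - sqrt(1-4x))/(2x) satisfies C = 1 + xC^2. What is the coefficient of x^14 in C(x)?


Substituting x -> x scales the n-th coefficient by 1, so [x^14] C(x) = C_14.
C_14 = C(2*14, 14)/(15) = 40116600/15 = 2674440.
= 2674440.

2674440


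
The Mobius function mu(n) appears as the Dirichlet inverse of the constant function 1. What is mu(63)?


63 has a squared prime factor, so mu(63) = 0.
Factorization reveals a repeated prime.

0


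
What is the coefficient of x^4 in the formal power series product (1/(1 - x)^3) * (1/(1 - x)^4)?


Combine the factors: (1/(1 - x)^3) * (1/(1 - x)^4) = 1/(1 - x)^7.
Then use 1/(1 - x)^r = sum_{k>=0} C(k + r - 1, r - 1) x^k with r = 7 and k = 4:
C(10, 6) = 210.

210


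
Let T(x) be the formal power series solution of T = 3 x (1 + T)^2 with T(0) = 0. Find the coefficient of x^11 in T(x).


Apply the Lagrange inversion formula: if T = 3 x * phi(T) with phi(t) = (1 + t)^2, then [x^n] T = 3^n * (1/n) [t^(n-1)] phi(t)^n = 3^n * (1/n) [t^(n-1)] (1 + t)^(2n) = 3^n * (1/n) C(2n, n-1).
Using the identity C(2n, n-1) = C(2n, n) * n / (n+1), the unscaled factor equals C(2n, n) / (n+1) = C_n, the n-th Catalan number.
For n = 11: C_11 = C(22, 11) / 12 = 705432/12 = 58786.
With the 3^11 = 177147 factor, the coefficient is 177147 * 58786 = 10413763542.

10413763542


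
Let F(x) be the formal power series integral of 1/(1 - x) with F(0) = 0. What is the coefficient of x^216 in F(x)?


1/(1 - x) = sum_{k>=0} x^k. Integrating termwise and using F(0) = 0 gives
F(x) = sum_{k>=0} x^(k+1) / (k+1) = sum_{m>=1} x^m / m = -ln(1 - x).
So the coefficient of x^216 is 1/216 = 1/216.

1/216


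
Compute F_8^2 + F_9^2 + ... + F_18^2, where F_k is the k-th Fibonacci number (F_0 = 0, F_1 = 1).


There is a standard identity sum_{k=0}^{N} F_k^2 = F_N * F_{N+1} (proved inductively from the telescoping relation F_k^2 = F_k F_{k+1} - F_{k-1} F_k). Then
sum_{k=8}^{18} F_k^2 = F_18 F_19 - F_7 F_8.
Computing: F_18 = 2584, F_19 = 4181, F_7 = 13, F_8 = 21.
Sum = 2584 * 4181 - 13 * 21 = 10803431.

10803431


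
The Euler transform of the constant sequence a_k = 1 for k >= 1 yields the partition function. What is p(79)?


The Euler transform converts the sequence a_k = 1 into the number of integer partitions.
Using the recurrence or dynamic programming:
p(79) = 13848650

13848650


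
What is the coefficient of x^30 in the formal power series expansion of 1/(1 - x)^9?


The negative binomial / multiset identity is
1/(1 - x)^r = sum_{k>=0} C(k + r - 1, r - 1) x^k.
Here r = 9 and k = 30, so the coefficient is
C(30 + 8, 8) = C(38, 8)
= 48903492

48903492


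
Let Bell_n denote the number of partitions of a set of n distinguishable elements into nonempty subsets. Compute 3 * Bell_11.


Bell_11 can be computed from the Bell triangle or from Dobinski's identity Bell_n = (1/e) * sum_{k>=0} k^n / k!.
Computing Bell_11 = 678570.
Then 3 * 678570 = 2035710.

2035710


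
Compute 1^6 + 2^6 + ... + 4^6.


This power sum has a closed form given by Faulhaber's formula
sum_{k=1}^{m} k^p = (1 / (p + 1)) * sum_{j=0}^{p} C(p + 1, j) B_j m^(p + 1 - j),
but for small m direct computation is fastest:
1 + 64 + 729 + 4096 = 4890.

4890


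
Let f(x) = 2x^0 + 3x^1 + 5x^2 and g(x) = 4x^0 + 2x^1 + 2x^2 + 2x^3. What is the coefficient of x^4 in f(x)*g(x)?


Cauchy product at x^4:
3*2 + 5*2
= 16

16


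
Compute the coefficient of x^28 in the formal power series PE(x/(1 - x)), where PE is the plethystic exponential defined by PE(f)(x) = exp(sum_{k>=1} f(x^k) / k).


For f(x) = x/(1 - x) we have
sum_{k>=1} f(x^k) / k = sum_{k>=1} (1/k) * x^k / (1 - x^k) = sum_{k, m >= 1} x^(k m) / k,
which after exponentiating simplifies to
PE(x/(1 - x)) = prod_{k>=1} 1 / (1 - x^k).
This is the generating function for the partition function p(n), so the coefficient of x^28 is p(28).
Computing p(28) by dynamic programming over parts 1, 2, ..., 28: p(28) = 3718.

3718


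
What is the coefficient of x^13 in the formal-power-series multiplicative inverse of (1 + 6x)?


The inverse is 1/(1 + 6x). Apply the geometric identity 1/(1 - y) = sum_{k>=0} y^k with y = -6x:
1/(1 + 6x) = sum_{k>=0} (-6)^k x^k.
So the coefficient of x^13 is (-6)^13 = -13060694016.

-13060694016


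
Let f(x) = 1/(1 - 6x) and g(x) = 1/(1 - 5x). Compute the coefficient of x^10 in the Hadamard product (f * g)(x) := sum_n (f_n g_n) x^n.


f has coefficients f_k = 6^k and g has coefficients g_k = 5^k, so the Hadamard product has coefficient (f*g)_k = 6^k * 5^k = 30^k.
For k = 10: 30^10 = 590490000000000.

590490000000000


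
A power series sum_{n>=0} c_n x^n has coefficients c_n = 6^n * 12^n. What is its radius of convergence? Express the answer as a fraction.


By the root test (Cauchy-Hadamard), the radius is R = 1 / limsup_n |c_n|^(1/n).
Here |c_n|^(1/n) = (6^n * 12^n)^(1/n) = 6 * 12 = 72 for all n.
So R = 1/72 = 1/72.

1/72


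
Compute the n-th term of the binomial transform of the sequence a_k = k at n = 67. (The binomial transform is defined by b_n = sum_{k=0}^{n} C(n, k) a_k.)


With a_k = k, b_n = sum_{k=0}^{n} C(n, k) k. Using k * C(n, k) = n * C(n-1, k-1) gives b_n = n * sum_{k>=1} C(n-1, k-1) = n * 2^(n-1).
For n = 67: 67 * 2^66 = 67 * 73786976294838206464 = 4943727411754159833088.

4943727411754159833088


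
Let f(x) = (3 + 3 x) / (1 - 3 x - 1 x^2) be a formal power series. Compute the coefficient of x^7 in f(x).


Write f(x) = sum_{k>=0} a_k x^k. Multiplying both sides by 1 - 3 x - 1 x^2 gives
(1 - 3 x - 1 x^2) sum_{k>=0} a_k x^k = 3 + 3 x.
Matching coefficients:
 x^0: a_0 = 3
 x^1: a_1 - 3 a_0 = 3  =>  a_1 = 3*3 + 3 = 12
 x^k (k >= 2): a_k = 3 a_{k-1} + 1 a_{k-2}.
Iterating: a_2 = 39, a_3 = 129, a_4 = 426, a_5 = 1407, a_6 = 4647, a_7 = 15348.
So the coefficient of x^7 is 15348.

15348


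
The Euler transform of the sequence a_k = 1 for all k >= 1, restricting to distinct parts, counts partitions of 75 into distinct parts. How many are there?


Partitions of 75 into distinct parts can be computed via generating function.
Product (1+x)(1+x^2)(1+x^3)...
The coefficient of x^75 = 48446

48446


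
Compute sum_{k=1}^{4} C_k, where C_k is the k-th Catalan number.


C_1 through C_4: 1, 2, 5, 14
Sum = 1 + 2 + 5 + 14
= 22

22


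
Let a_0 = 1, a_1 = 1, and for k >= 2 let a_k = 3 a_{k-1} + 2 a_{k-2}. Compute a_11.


Iterating the recurrence forward:
a_0 = 1
a_1 = 1
a_2 = 3*1 + 2*1 = 5
a_3 = 3*5 + 2*1 = 17
a_4 = 3*17 + 2*5 = 61
a_5 = 3*61 + 2*17 = 217
a_6 = 3*217 + 2*61 = 773
a_7 = 3*773 + 2*217 = 2753
a_8 = 3*2753 + 2*773 = 9805
a_9 = 3*9805 + 2*2753 = 34921
a_10 = 3*34921 + 2*9805 = 124373
a_11 = 3*124373 + 2*34921 = 442961
So a_11 = 442961.

442961


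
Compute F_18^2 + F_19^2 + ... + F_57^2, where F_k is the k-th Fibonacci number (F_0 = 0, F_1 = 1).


There is a standard identity sum_{k=0}^{N} F_k^2 = F_N * F_{N+1} (proved inductively from the telescoping relation F_k^2 = F_k F_{k+1} - F_{k-1} F_k). Then
sum_{k=18}^{57} F_k^2 = F_57 F_58 - F_17 F_18.
Computing: F_57 = 365435296162, F_58 = 591286729879, F_17 = 1597, F_18 = 2584.
Sum = 365435296162 * 591286729879 - 1597 * 2584 = 216077041249992855297750.

216077041249992855297750


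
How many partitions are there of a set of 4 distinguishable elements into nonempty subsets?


Bell_4 can be computed from the Bell triangle or from Dobinski's identity Bell_n = (1/e) * sum_{k>=0} k^n / k!.
Computing Bell_4 = 15.

15


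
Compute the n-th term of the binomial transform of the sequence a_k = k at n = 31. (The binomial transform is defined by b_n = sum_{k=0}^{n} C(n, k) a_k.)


With a_k = k, b_n = sum_{k=0}^{n} C(n, k) k. Using k * C(n, k) = n * C(n-1, k-1) gives b_n = n * sum_{k>=1} C(n-1, k-1) = n * 2^(n-1).
For n = 31: 31 * 2^30 = 31 * 1073741824 = 33285996544.

33285996544


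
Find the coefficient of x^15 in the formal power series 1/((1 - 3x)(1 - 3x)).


By partial fractions or Cauchy convolution:
The coefficient equals sum_{k=0}^{15} 3^k * 3^(15-k).
= 229582512

229582512


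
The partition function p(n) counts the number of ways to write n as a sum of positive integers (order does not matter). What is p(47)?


Using the generating function prod_{k>=1} 1/(1-x^k), we compute p(47).
By dynamic programming over parts 1 through 47:
p(47) = 124754

124754


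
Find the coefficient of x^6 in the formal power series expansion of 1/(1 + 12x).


Write 1/(1 + c x) = 1/(1 - (-c) x) and apply the geometric-series identity
1/(1 - y) = sum_{k>=0} y^k to get 1/(1 + c x) = sum_{k>=0} (-c)^k x^k.
So the coefficient of x^k is (-c)^k = (-1)^k * c^k.
Here c = 12 and k = 6:
(-12)^6 = 1 * 2985984 = 2985984

2985984


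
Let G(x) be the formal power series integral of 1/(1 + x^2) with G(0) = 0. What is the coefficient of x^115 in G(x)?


1/(1 + x^2) = sum_{j>=0} (-1)^j x^(2j). Integrating termwise with G(0) = 0:
G(x) = sum_{j>=0} (-1)^j x^(2j+1) / (2j+1) = arctan(x).
Only odd powers are nonzero. For x^115 write 115 = 2*57 + 1, giving
(-1)^57 / 115 = -1/115 = -1/115.

-1/115


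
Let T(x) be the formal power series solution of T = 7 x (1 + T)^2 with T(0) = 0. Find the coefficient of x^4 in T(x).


Apply the Lagrange inversion formula: if T = 7 x * phi(T) with phi(t) = (1 + t)^2, then [x^n] T = 7^n * (1/n) [t^(n-1)] phi(t)^n = 7^n * (1/n) [t^(n-1)] (1 + t)^(2n) = 7^n * (1/n) C(2n, n-1).
Using the identity C(2n, n-1) = C(2n, n) * n / (n+1), the unscaled factor equals C(2n, n) / (n+1) = C_n, the n-th Catalan number.
For n = 4: C_4 = C(8, 4) / 5 = 70/5 = 14.
With the 7^4 = 2401 factor, the coefficient is 2401 * 14 = 33614.

33614


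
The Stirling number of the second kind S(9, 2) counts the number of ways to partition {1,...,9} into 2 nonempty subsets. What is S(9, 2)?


Using the explicit formula S(n,k) = (1/k!) sum_{j=0}^{k} (-1)^(k-j) C(k,j) j^n:
S(9, 2) = 255
Equivalently, S(n,k) is n! times the coefficient of x^n in the EGF (e^x - 1)^k / k!.

255


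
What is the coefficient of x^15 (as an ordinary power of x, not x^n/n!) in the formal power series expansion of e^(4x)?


The exponential series is e^y = sum_{k>=0} y^k / k!. Substituting y = 4x gives
e^(4x) = sum_{k>=0} 4^k x^k / k!.
So the coefficient of x^n is a^n/n! with a = 4, n = 15:
4^15 / 15! = 1073741824/1307674368000 = 524288/638512875

524288/638512875


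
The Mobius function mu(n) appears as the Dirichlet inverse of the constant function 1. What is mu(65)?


65 = 5 * 13 (all distinct primes).
mu(65) = (-1)^2 = 1

1


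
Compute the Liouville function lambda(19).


The Liouville function is lambda(k) = (-1)^Omega(k), where Omega(k) counts the prime factors of k with multiplicity.
Factoring: 19 = 19, so Omega(19) = 1.
lambda(19) = (-1)^1 = -1.

-1


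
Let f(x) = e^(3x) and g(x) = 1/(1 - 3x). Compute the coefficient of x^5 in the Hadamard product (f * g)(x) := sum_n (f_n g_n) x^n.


Expanding: f_k = 3^k/k! (from e^(3x)) and g_k = 3^k (from 1/(1 - 3x)). So the Hadamard coefficient (f * g)_k = 3^k 3^k / k! = (9)^k / k!.
For k = 5: 9^5/5! = 59049/120 = 19683/40.

19683/40


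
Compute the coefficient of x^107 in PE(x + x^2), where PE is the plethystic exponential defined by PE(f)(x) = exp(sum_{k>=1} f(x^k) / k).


With f(x) = x + x^2, the exponent is sum_{k>=1} (x^k + x^(2k)) / k = -ln(1 - x) - ln(1 - x^2). Exponentiating:
PE(x + x^2) = 1 / ((1 - x)(1 - x^2)).
This is the generating function for partitions of n into parts of size 1 or 2. The number of 2's can be any j in 0..53, and the rest are 1's, so
[x^107] = floor(107/2) + 1 = 54.

54


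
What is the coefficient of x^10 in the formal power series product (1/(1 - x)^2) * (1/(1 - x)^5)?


Combine the factors: (1/(1 - x)^2) * (1/(1 - x)^5) = 1/(1 - x)^7.
Then use 1/(1 - x)^r = sum_{k>=0} C(k + r - 1, r - 1) x^k with r = 7 and k = 10:
C(16, 6) = 8008.

8008


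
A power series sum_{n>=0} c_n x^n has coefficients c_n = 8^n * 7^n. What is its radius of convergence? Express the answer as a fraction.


By the root test (Cauchy-Hadamard), the radius is R = 1 / limsup_n |c_n|^(1/n).
Here |c_n|^(1/n) = (8^n * 7^n)^(1/n) = 8 * 7 = 56 for all n.
So R = 1/56 = 1/56.

1/56


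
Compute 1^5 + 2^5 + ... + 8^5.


This power sum has a closed form given by Faulhaber's formula
sum_{k=1}^{m} k^p = (1 / (p + 1)) * sum_{j=0}^{p} C(p + 1, j) B_j m^(p + 1 - j),
but for small m direct computation is fastest:
1 + 32 + 243 + 1024 + 3125 + 7776 + 16807 + 32768 = 61776.

61776


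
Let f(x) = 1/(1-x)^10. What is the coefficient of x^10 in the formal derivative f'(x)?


Differentiate: d/dx [ 1/(1-x)^r ] = r / (1-x)^(r+1).
Here r = 10, so f'(x) = 10 / (1-x)^11.
The expansion of 1/(1-x)^(r+1) has coefficient of x^n equal to C(n+r, r).
So the coefficient of x^10 in f'(x) is
10 * C(20, 10) = 10 * 184756 = 1847560

1847560


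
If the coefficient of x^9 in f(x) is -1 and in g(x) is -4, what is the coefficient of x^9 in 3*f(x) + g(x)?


Scalar multiplication scales coefficients: 3 * -1 = -3.
Then add the g coefficient: -3 + -4
= -7

-7


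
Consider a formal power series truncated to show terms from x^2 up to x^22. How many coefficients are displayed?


From x^2 to x^22 inclusive, the count is 22 - 2 + 1 = 21.

21


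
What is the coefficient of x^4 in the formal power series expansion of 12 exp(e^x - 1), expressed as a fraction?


exp(e^x - 1) is the exponential generating function for the Bell numbers Bell_k: exp(e^x - 1) = sum_{k>=0} Bell_k x^k / k!.
So the coefficient of x^4 in 12 exp(e^x - 1) is 12 Bell_4 / 4!.
Computing: Bell_4 = 15 and 4! = 24, giving
12 * 15/24 = 15/2.

15/2


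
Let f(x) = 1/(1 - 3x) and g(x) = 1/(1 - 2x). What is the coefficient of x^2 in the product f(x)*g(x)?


The coefficient of x^n in f*g is the Cauchy product: sum_{k=0}^{n} a^k * b^(n-k).
With a=3, b=2, n=2:
sum_{k=0}^{2} 3^k * 2^(2-k)
= 19

19


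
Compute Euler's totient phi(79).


phi(n) counts integers in [1, n] coprime to n. Using the multiplicative formula phi(n) = n * prod_{p | n} (1 - 1/p):
79 = 79, so
phi(79) = 79 * (1 - 1/79) = 78.

78


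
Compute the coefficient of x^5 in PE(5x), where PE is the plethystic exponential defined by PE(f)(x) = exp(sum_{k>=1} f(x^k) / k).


With f(x) = 5x, the exponent is sum_{k>=1} 5 x^k / k = 5 * (-ln(1 - x)). Exponentiating:
PE(5x) = exp(-5 ln(1 - x)) = 1/(1 - x)^5.
By the negative binomial expansion, [x^n] 1/(1 - x)^5 = C(n + 4, 4).
For n = 5: C(9, 4) = 126.

126


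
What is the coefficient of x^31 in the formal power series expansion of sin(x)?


The Maclaurin series is sin(t) = sum_{k>=0} (-1)^k t^(2k+1) / (2k+1)!, so substituting t = x, only odd powers of x are nonzero, with coefficient of x^(2k+1) equal to (-1)^k / (2k+1)!.
Write 31 = 2*15 + 1, giving the coefficient (-1)^15 / 31! = -1/8222838654177922817725562880000000 = -1/8222838654177922817725562880000000.

-1/8222838654177922817725562880000000


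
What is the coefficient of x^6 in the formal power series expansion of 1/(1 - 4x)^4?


The general identity 1/(1 - c x)^r = sum_{k>=0} c^k C(k + r - 1, r - 1) x^k follows by substituting y = c x into 1/(1 - y)^r = sum_{k>=0} C(k + r - 1, r - 1) y^k.
For c = 4, r = 4, k = 6:
4^6 * C(9, 3) = 4096 * 84 = 344064.

344064


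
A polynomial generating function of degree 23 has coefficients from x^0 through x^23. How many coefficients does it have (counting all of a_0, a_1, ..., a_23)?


A polynomial of degree 23 takes the form a_0 + a_1 x + ... + a_23 x^23.
The number of coefficients is 23 + 1 = 24.

24


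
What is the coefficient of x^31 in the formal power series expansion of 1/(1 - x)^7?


The negative binomial / multiset identity is
1/(1 - x)^r = sum_{k>=0} C(k + r - 1, r - 1) x^k.
Here r = 7 and k = 31, so the coefficient is
C(31 + 6, 6) = C(37, 6)
= 2324784

2324784


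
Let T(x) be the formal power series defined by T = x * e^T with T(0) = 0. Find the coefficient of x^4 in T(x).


Apply the Lagrange inversion formula: if T = x * phi(T) with phi(t) = e^t, then
[x^n] T = (1/n) [t^(n-1)] phi(t)^n = (1/n) [t^(n-1)] e^(n t) = (1/n) * n^(n-1) / (n-1)! = n^(n-1) / n!.
When c = 1 this is the Cayley count of rooted labeled trees on n vertices, divided by n!.
For n = 4: 4^3 / 4! = 64/24 = 8/3.

8/3


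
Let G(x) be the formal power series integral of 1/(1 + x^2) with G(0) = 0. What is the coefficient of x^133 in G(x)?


1/(1 + x^2) = sum_{j>=0} (-1)^j x^(2j). Integrating termwise with G(0) = 0:
G(x) = sum_{j>=0} (-1)^j x^(2j+1) / (2j+1) = arctan(x).
Only odd powers are nonzero. For x^133 write 133 = 2*66 + 1, giving
(-1)^66 / 133 = 1/133 = 1/133.

1/133


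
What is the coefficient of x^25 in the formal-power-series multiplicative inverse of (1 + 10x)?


The inverse is 1/(1 + 10x). Apply the geometric identity 1/(1 - y) = sum_{k>=0} y^k with y = -10x:
1/(1 + 10x) = sum_{k>=0} (-10)^k x^k.
So the coefficient of x^25 is (-10)^25 = -10000000000000000000000000.

-10000000000000000000000000


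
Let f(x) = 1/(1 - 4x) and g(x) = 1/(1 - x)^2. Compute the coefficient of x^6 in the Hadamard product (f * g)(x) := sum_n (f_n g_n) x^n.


f has coefficients f_k = 4^k. For g = 1/(1 - x)^2 the coefficient is g_k = C(k + 1, 1) = k + 1. The Hadamard coefficient is (f * g)_k = 4^k * (k + 1).
For k = 6: 4^6 * 7 = 4096 * 7 = 28672.

28672


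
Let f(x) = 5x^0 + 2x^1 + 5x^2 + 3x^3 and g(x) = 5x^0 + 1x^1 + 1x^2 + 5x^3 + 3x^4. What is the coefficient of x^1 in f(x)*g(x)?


Cauchy product at x^1:
5*1 + 2*5
= 15

15


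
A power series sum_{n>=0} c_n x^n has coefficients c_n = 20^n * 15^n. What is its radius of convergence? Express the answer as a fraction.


By the root test (Cauchy-Hadamard), the radius is R = 1 / limsup_n |c_n|^(1/n).
Here |c_n|^(1/n) = (20^n * 15^n)^(1/n) = 20 * 15 = 300 for all n.
So R = 1/300 = 1/300.

1/300


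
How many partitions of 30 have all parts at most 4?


Using the generating function (1-x)^(-1)(1-x^2)^(-1)...(1-x^4)^(-1),
the coefficient of x^30 counts these restricted partitions.
Result = 297

297


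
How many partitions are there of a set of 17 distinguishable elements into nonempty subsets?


Bell_17 can be computed from the Bell triangle or from Dobinski's identity Bell_n = (1/e) * sum_{k>=0} k^n / k!.
Computing Bell_17 = 82864869804.

82864869804


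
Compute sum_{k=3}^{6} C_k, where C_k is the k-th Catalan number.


C_3 through C_6: 5, 14, 42, 132
Sum = 5 + 14 + 42 + 132
= 193

193


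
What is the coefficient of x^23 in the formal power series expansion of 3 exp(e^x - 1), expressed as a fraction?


exp(e^x - 1) is the exponential generating function for the Bell numbers Bell_k: exp(e^x - 1) = sum_{k>=0} Bell_k x^k / k!.
So the coefficient of x^23 in 3 exp(e^x - 1) is 3 Bell_23 / 23!.
Computing: Bell_23 = 44152005855084346 and 23! = 25852016738884976640000, giving
3 * 44152005855084346/25852016738884976640000 = 22076002927542173/4308669456480829440000.

22076002927542173/4308669456480829440000


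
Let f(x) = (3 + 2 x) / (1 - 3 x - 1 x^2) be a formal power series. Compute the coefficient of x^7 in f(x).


Write f(x) = sum_{k>=0} a_k x^k. Multiplying both sides by 1 - 3 x - 1 x^2 gives
(1 - 3 x - 1 x^2) sum_{k>=0} a_k x^k = 3 + 2 x.
Matching coefficients:
 x^0: a_0 = 3
 x^1: a_1 - 3 a_0 = 2  =>  a_1 = 3*3 + 2 = 11
 x^k (k >= 2): a_k = 3 a_{k-1} + 1 a_{k-2}.
Iterating: a_2 = 36, a_3 = 119, a_4 = 393, a_5 = 1298, a_6 = 4287, a_7 = 14159.
So the coefficient of x^7 is 14159.

14159


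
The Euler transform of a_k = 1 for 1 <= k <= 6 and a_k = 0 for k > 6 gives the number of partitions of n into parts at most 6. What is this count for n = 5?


Partitions of 5 into parts at most 6:
Using generating function (1-x)^(-1)(1-x^2)^(-1)...(1-x^6)^(-1),
the coefficient of x^5 = 7

7


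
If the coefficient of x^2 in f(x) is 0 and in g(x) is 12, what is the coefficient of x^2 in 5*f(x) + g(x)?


Scalar multiplication scales coefficients: 5 * 0 = 0.
Then add the g coefficient: 0 + 12
= 12

12


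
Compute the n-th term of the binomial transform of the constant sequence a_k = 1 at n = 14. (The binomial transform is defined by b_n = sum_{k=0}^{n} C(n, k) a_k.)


With a_k = 1 for all k, b_n = sum_{k=0}^{n} C(n, k) = 2^n by the binomial theorem.
For n = 14: 2^14 = 16384.

16384


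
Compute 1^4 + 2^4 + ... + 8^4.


This power sum has a closed form given by Faulhaber's formula
sum_{k=1}^{m} k^p = (1 / (p + 1)) * sum_{j=0}^{p} C(p + 1, j) B_j m^(p + 1 - j),
but for small m direct computation is fastest:
1 + 16 + 81 + 256 + 625 + 1296 + 2401 + 4096 = 8772.

8772


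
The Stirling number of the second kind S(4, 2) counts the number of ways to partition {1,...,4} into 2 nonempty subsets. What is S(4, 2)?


Using the explicit formula S(n,k) = (1/k!) sum_{j=0}^{k} (-1)^(k-j) C(k,j) j^n:
S(4, 2) = 7
Equivalently, S(n,k) is n! times the coefficient of x^n in the EGF (e^x - 1)^k / k!.

7


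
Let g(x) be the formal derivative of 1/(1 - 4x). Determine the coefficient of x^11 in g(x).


Differentiate termwise: d/dx sum_{k>=0} 4^k x^k = sum_{k>=1} k 4^k x^(k-1) = sum_{j>=0} (j+1) 4^(j+1) x^j.
Equivalently, d/dx [1/(1 - 4x)] = 4/(1 - 4x)^2.
For j = 11: 12 * 4^12 = 12 * 16777216 = 201326592.

201326592


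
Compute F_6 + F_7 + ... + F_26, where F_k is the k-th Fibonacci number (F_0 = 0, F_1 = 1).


Use the identity sum_{k=0}^{N} F_k = F_{N+2} - 1 (which follows from F_{k+2} - F_{k+1} = F_k). Then
sum_{k=6}^{26} F_k = (F_{28} - 1) - (F_{7} - 1) = F_{28} - F_{7}.
Computing: F_{28} = 317811, F_{7} = 13, so
Sum = 317811 - 13 = 317798.

317798


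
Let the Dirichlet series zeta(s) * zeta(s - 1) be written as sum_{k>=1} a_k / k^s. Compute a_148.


Convolution gives a_k = sum_{d | k} d * 1 = sum_{d | k} d = sigma(k), the sum of positive divisors of k.
For k = 148, the divisors are 1, 2, 4, 37, 74, 148, so
sigma(148) = 1 + 2 + 4 + 37 + 74 + 148 = 266.

266


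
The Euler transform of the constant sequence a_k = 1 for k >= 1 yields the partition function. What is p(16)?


The Euler transform converts the sequence a_k = 1 into the number of integer partitions.
Using the recurrence or dynamic programming:
p(16) = 231

231


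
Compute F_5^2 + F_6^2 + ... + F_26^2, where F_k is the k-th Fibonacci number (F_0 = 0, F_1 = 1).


There is a standard identity sum_{k=0}^{N} F_k^2 = F_N * F_{N+1} (proved inductively from the telescoping relation F_k^2 = F_k F_{k+1} - F_{k-1} F_k). Then
sum_{k=5}^{26} F_k^2 = F_26 F_27 - F_4 F_5.
Computing: F_26 = 121393, F_27 = 196418, F_4 = 3, F_5 = 5.
Sum = 121393 * 196418 - 3 * 5 = 23843770259.

23843770259


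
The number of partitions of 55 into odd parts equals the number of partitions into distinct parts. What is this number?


Computing partitions of 55 into odd parts (1, 3, 5, ...):
Using the generating function prod_{k>=0} 1/(1-x^(2k+1)),
the count is 6378

6378


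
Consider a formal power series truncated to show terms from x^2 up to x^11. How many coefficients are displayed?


From x^2 to x^11 inclusive, the count is 11 - 2 + 1 = 10.

10


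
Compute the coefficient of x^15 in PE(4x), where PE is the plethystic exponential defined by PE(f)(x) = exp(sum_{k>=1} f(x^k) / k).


With f(x) = 4x, the exponent is sum_{k>=1} 4 x^k / k = 4 * (-ln(1 - x)). Exponentiating:
PE(4x) = exp(-4 ln(1 - x)) = 1/(1 - x)^4.
By the negative binomial expansion, [x^n] 1/(1 - x)^4 = C(n + 3, 3).
For n = 15: C(18, 3) = 816.

816


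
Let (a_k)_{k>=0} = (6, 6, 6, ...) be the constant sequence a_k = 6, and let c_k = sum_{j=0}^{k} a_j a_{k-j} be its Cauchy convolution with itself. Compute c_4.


Since a_j = 6 for all j >= 0, the convolution sum becomes
c_k = sum_{j=0}^{k} 6 * 6 = 36 * (k + 1).
Equivalently, the generating function of (a_k) is 6/(1 - x) and its square is 36/(1 - x)^2 = sum_{k>=0} 36(k + 1) x^k.
For k = 4: 36 * 5 = 180.

180


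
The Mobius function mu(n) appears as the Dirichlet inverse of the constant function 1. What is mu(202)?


202 = 2 * 101 (all distinct primes).
mu(202) = (-1)^2 = 1

1


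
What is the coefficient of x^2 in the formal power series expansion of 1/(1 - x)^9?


The negative binomial / multiset identity is
1/(1 - x)^r = sum_{k>=0} C(k + r - 1, r - 1) x^k.
Here r = 9 and k = 2, so the coefficient is
C(2 + 8, 8) = C(10, 8)
= 45

45


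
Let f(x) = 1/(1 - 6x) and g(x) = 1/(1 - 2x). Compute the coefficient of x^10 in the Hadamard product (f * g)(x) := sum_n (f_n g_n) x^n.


f has coefficients f_k = 6^k and g has coefficients g_k = 2^k, so the Hadamard product has coefficient (f*g)_k = 6^k * 2^k = 12^k.
For k = 10: 12^10 = 61917364224.

61917364224


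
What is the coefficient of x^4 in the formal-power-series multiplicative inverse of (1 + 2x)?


The inverse is 1/(1 + 2x). Apply the geometric identity 1/(1 - y) = sum_{k>=0} y^k with y = -2x:
1/(1 + 2x) = sum_{k>=0} (-2)^k x^k.
So the coefficient of x^4 is (-2)^4 = 16.

16


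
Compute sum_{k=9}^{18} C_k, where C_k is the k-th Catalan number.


C_9 through C_18: 4862, 16796, 58786, 208012, 742900, 2674440, 9694845, 35357670, 129644790, 477638700
Sum = 4862 + 16796 + 58786 + 208012 + 742900 + 2674440 + 9694845 + 35357670 + 129644790 + 477638700
= 656041801

656041801


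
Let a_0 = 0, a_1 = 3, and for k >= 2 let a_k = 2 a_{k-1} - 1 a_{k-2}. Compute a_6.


Iterating the recurrence forward:
a_0 = 0
a_1 = 3
a_2 = 2*3 - 1*0 = 6
a_3 = 2*6 - 1*3 = 9
a_4 = 2*9 - 1*6 = 12
a_5 = 2*12 - 1*9 = 15
a_6 = 2*15 - 1*12 = 18
So a_6 = 18.

18


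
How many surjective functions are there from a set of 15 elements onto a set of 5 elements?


By inclusion-exclusion on which target elements are missed, the number of surjections from an n-set onto a k-set is
surj(n, k) = sum_{j=0}^{k} (-1)^j C(k, j) (k - j)^n.
Equivalently surj(n, k) = k! * S(n, k), where S(n, k) is the Stirling number of the second kind.
For n = 15, k = 5:
S(15, 5) = 210766920, so
surj = 5! * 210766920 = 120 * 210766920 = 25292030400.

25292030400


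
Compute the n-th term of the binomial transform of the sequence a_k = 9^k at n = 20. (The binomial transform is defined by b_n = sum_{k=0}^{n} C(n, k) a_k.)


With a_k = 9^k, b_n = sum_{k=0}^{n} C(n, k) 9^k = (1 + 9)^n by the binomial theorem.
For n = 20: (1 + 9)^20 = 10^20 = 100000000000000000000.

100000000000000000000


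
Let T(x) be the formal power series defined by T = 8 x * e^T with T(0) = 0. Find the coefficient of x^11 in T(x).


Apply the Lagrange inversion formula: if T = 8 x * phi(T) with phi(t) = e^t, then
[x^n] T = 8^n * (1/n) [t^(n-1)] phi(t)^n = 8^n * (1/n) [t^(n-1)] e^(n t) = 8^n * (1/n) * n^(n-1) / (n-1)! = 8^n * n^(n-1) / n!.
When c = 1 this is the Cayley count of rooted labeled trees on n vertices, divided by n!.
For n = 11: 8^11 * 11^10 / 11! = 8589934592 * 25937424601/39916800 = 79119595457216512/14175.

79119595457216512/14175


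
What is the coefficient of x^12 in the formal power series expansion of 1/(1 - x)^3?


The expansion 1/(1 - x)^r = sum_{k>=0} C(k + r - 1, r - 1) x^k follows from the multiset / negative-binomial theorem (or from repeated differentiation of the geometric series).
For r = 3 and k = 12:
C(14, 2) = 87178291200 / (2 * 479001600) = 91.

91


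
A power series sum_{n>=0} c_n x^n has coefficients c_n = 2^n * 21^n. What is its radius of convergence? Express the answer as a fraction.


By the root test (Cauchy-Hadamard), the radius is R = 1 / limsup_n |c_n|^(1/n).
Here |c_n|^(1/n) = (2^n * 21^n)^(1/n) = 2 * 21 = 42 for all n.
So R = 1/42 = 1/42.

1/42


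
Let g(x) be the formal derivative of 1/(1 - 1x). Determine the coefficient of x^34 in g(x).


Differentiate termwise: d/dx sum_{k>=0} 1^k x^k = sum_{k>=1} k 1^k x^(k-1) = sum_{j>=0} (j+1) 1^(j+1) x^j.
Equivalently, d/dx [1/(1 - 1x)] = 1/(1 - 1x)^2.
For j = 34: 35 * 1^35 = 35 * 1 = 35.

35


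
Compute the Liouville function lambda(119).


The Liouville function is lambda(k) = (-1)^Omega(k), where Omega(k) counts the prime factors of k with multiplicity.
Factoring: 119 = 7 * 17, so Omega(119) = 2.
lambda(119) = (-1)^2 = 1.

1


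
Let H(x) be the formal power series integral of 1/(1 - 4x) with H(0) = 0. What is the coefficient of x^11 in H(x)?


1/(1 - 4x) = sum_{k>=0} 4^k x^k. Integrating termwise with H(0) = 0:
H(x) = sum_{k>=0} 4^k x^(k+1) / (k+1) = sum_{m>=1} 4^(m-1) x^m / m.
For m = 11: 4^10/11 = 1048576/11 = 1048576/11.

1048576/11


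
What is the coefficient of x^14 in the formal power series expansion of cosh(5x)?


The Maclaurin series is cosh(t) = sum_{m>=0} t^(2m) / (2m)!, so substituting t = 5x, only even powers of x are nonzero, with coefficient of x^(2m) equal to 5^(2m) / (2m)!.
For x^14 the coefficient is 5^14/14! = 6103515625/87178291200 = 244140625/3487131648.

244140625/3487131648


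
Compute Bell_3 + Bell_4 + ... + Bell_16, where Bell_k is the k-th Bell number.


Recall Bell_k counts set partitions of a k-set (with Bell_0 = 1 by convention).
Bell_3 through Bell_16: 5, 15, 52, 203, 877, 4140, 21147, 115975, 678570, 4213597, 27644437, 190899322, 1382958545, 10480142147
Sum = 5 + 15 + 52 + 203 + 877 + 4140 + 21147 + 115975 + 678570 + 4213597 + 27644437 + 190899322 + 1382958545 + 10480142147 = 12086679032.

12086679032


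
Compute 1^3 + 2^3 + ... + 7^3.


This power sum has a closed form given by Faulhaber's formula
sum_{k=1}^{m} k^p = (1 / (p + 1)) * sum_{j=0}^{p} C(p + 1, j) B_j m^(p + 1 - j),
but for small m direct computation is fastest:
1 + 8 + 27 + 64 + 125 + 216 + 343 = 784.

784


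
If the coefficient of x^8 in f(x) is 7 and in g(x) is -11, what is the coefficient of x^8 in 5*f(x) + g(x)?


Scalar multiplication scales coefficients: 5 * 7 = 35.
Then add the g coefficient: 35 + -11
= 24

24


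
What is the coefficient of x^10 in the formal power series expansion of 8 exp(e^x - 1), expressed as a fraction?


exp(e^x - 1) is the exponential generating function for the Bell numbers Bell_k: exp(e^x - 1) = sum_{k>=0} Bell_k x^k / k!.
So the coefficient of x^10 in 8 exp(e^x - 1) is 8 Bell_10 / 10!.
Computing: Bell_10 = 115975 and 10! = 3628800, giving
8 * 115975/3628800 = 4639/18144.

4639/18144


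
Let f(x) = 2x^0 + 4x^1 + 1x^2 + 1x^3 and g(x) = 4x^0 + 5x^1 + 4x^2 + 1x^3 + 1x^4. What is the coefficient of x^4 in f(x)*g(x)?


Cauchy product at x^4:
2*1 + 4*1 + 1*4 + 1*5
= 15

15


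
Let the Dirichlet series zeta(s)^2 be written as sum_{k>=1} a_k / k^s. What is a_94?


The Dirichlet convolution of the constant function 1 with itself gives (1 * 1)(k) = sum_{d | k} 1 = d(k), the number of positive divisors of k.
Since zeta(s) = sum_{k>=1} 1/k^s, we have zeta(s)^2 = sum_{k>=1} d(k)/k^s, so a_k = d(k).
For k = 94: the divisors are 1, 2, 47, 94.
Count = 4.

4


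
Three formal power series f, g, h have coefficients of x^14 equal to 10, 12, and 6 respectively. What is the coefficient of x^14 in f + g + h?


Series addition is componentwise:
10 + 12 + 6
= 28

28


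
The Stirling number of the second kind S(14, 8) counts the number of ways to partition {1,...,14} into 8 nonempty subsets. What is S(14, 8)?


Using the explicit formula S(n,k) = (1/k!) sum_{j=0}^{k} (-1)^(k-j) C(k,j) j^n:
S(14, 8) = 20912320
Equivalently, S(n,k) is n! times the coefficient of x^n in the EGF (e^x - 1)^k / k!.

20912320


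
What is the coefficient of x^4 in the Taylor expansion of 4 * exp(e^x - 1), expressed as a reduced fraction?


exp(e^x - 1) = sum_{k>=0} Bell_k x^k / k!, where Bell_k is the k-th Bell number.
So the coefficient of x^4 is 4 * Bell_4 / 4!.
Computing: Bell_4 = 15 and 4! = 24, giving
4 * 15/24 = 5/2.

5/2


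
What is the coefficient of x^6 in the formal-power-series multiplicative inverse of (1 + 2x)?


The inverse is 1/(1 + 2x). Apply the geometric identity 1/(1 - y) = sum_{k>=0} y^k with y = -2x:
1/(1 + 2x) = sum_{k>=0} (-2)^k x^k.
So the coefficient of x^6 is (-2)^6 = 64.

64


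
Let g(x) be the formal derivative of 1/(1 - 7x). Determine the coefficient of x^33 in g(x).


Differentiate termwise: d/dx sum_{k>=0} 7^k x^k = sum_{k>=1} k 7^k x^(k-1) = sum_{j>=0} (j+1) 7^(j+1) x^j.
Equivalently, d/dx [1/(1 - 7x)] = 7/(1 - 7x)^2.
For j = 33: 34 * 7^34 = 34 * 54116956037952111668959660849 = 1839976505290371796744628468866.

1839976505290371796744628468866


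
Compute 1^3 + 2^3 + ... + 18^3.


This power sum has a closed form given by Faulhaber's formula
sum_{k=1}^{m} k^p = (1 / (p + 1)) * sum_{j=0}^{p} C(p + 1, j) B_j m^(p + 1 - j),
but for small m direct computation is fastest:
1 + 8 + 27 + 64 + 125 + 216 + 343 + 512 + 729 + 1000 + 1331 + 1728 + 2197 + 2744 + 3375 + 4096 + 4913 + 5832 = 29241.

29241


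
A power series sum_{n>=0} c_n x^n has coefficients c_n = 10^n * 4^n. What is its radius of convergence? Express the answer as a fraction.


By the root test (Cauchy-Hadamard), the radius is R = 1 / limsup_n |c_n|^(1/n).
Here |c_n|^(1/n) = (10^n * 4^n)^(1/n) = 10 * 4 = 40 for all n.
So R = 1/40 = 1/40.

1/40


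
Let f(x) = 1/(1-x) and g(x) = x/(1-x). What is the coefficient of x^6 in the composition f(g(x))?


First simplify the composition: f(g(x)) = 1/(1 - x/(1-x)) = (1-x)/((1-x) - x) = (1-x)/(1-2x).
Now extract the coefficient. Write (1-x)/(1-2x) = 1/(1-2x) - x/(1-2x).
The coefficient of x^n in 1/(1-2x) is 2^n, and in x/(1-2x) is 2^(n-1) (for n >= 1).
So the coefficient of x^6 is 2^6 - 2^5 = 64 - 32 = 32.

32


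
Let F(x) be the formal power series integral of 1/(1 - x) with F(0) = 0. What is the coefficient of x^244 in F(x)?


1/(1 - x) = sum_{k>=0} x^k. Integrating termwise and using F(0) = 0 gives
F(x) = sum_{k>=0} x^(k+1) / (k+1) = sum_{m>=1} x^m / m = -ln(1 - x).
So the coefficient of x^244 is 1/244 = 1/244.

1/244


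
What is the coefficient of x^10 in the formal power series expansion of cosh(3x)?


The Maclaurin series is cosh(t) = sum_{m>=0} t^(2m) / (2m)!, so substituting t = 3x, only even powers of x are nonzero, with coefficient of x^(2m) equal to 3^(2m) / (2m)!.
For x^10 the coefficient is 3^10/10! = 59049/3628800 = 729/44800.

729/44800


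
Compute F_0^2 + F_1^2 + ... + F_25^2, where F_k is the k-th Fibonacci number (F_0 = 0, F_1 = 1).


There is a standard identity sum_{k=0}^{N} F_k^2 = F_N * F_{N+1} (proved inductively from the telescoping relation F_k^2 = F_k F_{k+1} - F_{k-1} F_k). Then
sum_{k=0}^{25} F_k^2 = F_25 F_26 - F_0 F_0.
Computing: F_25 = 75025, F_26 = 121393.
Sum = 75025 * 121393 = 9107509825.

9107509825


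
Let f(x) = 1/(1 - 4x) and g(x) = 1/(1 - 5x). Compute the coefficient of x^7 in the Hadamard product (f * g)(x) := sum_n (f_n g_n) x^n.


f has coefficients f_k = 4^k and g has coefficients g_k = 5^k, so the Hadamard product has coefficient (f*g)_k = 4^k * 5^k = 20^k.
For k = 7: 20^7 = 1280000000.

1280000000


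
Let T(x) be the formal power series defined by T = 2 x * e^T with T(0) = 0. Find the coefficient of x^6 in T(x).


Apply the Lagrange inversion formula: if T = 2 x * phi(T) with phi(t) = e^t, then
[x^n] T = 2^n * (1/n) [t^(n-1)] phi(t)^n = 2^n * (1/n) [t^(n-1)] e^(n t) = 2^n * (1/n) * n^(n-1) / (n-1)! = 2^n * n^(n-1) / n!.
When c = 1 this is the Cayley count of rooted labeled trees on n vertices, divided by n!.
For n = 6: 2^6 * 6^5 / 6! = 64 * 7776/720 = 3456/5.

3456/5


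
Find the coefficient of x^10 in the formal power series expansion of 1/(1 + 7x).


Write 1/(1 + c x) = 1/(1 - (-c) x) and apply the geometric-series identity
1/(1 - y) = sum_{k>=0} y^k to get 1/(1 + c x) = sum_{k>=0} (-c)^k x^k.
So the coefficient of x^k is (-c)^k = (-1)^k * c^k.
Here c = 7 and k = 10:
(-7)^10 = 1 * 282475249 = 282475249

282475249
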